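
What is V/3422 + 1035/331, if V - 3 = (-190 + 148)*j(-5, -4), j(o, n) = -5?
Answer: 3612273/1132682 ≈ 3.1891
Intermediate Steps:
V = 213 (V = 3 + (-190 + 148)*(-5) = 3 - 42*(-5) = 3 + 210 = 213)
V/3422 + 1035/331 = 213/3422 + 1035/331 = 3612273/1132682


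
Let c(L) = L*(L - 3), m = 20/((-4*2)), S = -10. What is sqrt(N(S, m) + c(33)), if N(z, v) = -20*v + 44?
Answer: 2*sqrt(271) ≈ 32.924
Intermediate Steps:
m = -5/2 (m = 20/(-8) = 20*(-1/8) = -5/2 ≈ -2.5000)
N(z, v) = 44 - 20*v
c(L) = L*(-3 + L)
sqrt(N(S, m) + c(33)) = sqrt((44 - 20*(-5/2)) + 33*(-3 + 33)) = sqrt((44 + 50) + 33*30) = sqrt(94 + 990) = sqrt(1084) = 2*sqrt(271)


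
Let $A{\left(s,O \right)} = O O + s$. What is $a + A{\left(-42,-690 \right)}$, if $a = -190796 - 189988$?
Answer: $95274$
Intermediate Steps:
$A{\left(s,O \right)} = s + O^{2}$ ($A{\left(s,O \right)} = O^{2} + s = s + O^{2}$)
$a = -380784$
$a + A{\left(-42,-690 \right)} = -380784 - \left(42 - \left(-690\right)^{2}\right) = -380784 + \left(-42 + 476100\right) = -380784 + 476058 = 95274$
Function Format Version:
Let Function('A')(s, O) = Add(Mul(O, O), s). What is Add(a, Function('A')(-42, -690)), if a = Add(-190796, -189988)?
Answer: 95274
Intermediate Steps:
Function('A')(s, O) = Add(s, Pow(O, 2)) (Function('A')(s, O) = Add(Pow(O, 2), s) = Add(s, Pow(O, 2)))
a = -380784
Add(a, Function('A')(-42, -690)) = Add(-380784, Add(-42, Pow(-690, 2))) = Add(-380784, Add(-42, 476100)) = Add(-380784, 476058) = 95274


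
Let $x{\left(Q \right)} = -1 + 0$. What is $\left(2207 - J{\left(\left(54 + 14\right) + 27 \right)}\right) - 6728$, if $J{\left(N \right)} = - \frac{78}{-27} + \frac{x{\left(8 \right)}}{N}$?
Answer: $- \frac{3867916}{855} \approx -4523.9$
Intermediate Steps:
$x{\left(Q \right)} = -1$
$J{\left(N \right)} = \frac{26}{9} - \frac{1}{N}$ ($J{\left(N \right)} = - \frac{78}{-27} - \frac{1}{N} = \left(-78\right) \left(- \frac{1}{27}\right) - \frac{1}{N} = \frac{26}{9} - \frac{1}{N}$)
$\left(2207 - J{\left(\left(54 + 14\right) + 27 \right)}\right) - 6728 = \left(2207 - \left(\frac{26}{9} - \frac{1}{\left(54 + 14\right) + 27}\right)\right) - 6728 = \left(2207 - \left(\frac{26}{9} - \frac{1}{68 + 27}\right)\right) - 6728 = \left(2207 - \left(\frac{26}{9} - \frac{1}{95}\right)\right) - 6728 = \left(2207 - \frac{2461}{855}\right) - 6728 = \frac{1884524}{855} - 6728 = - \frac{3867916}{855}$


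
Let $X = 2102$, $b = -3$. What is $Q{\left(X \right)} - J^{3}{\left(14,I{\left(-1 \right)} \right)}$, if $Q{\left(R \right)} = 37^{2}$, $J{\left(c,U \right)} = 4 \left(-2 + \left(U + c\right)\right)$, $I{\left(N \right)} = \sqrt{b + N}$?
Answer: $-100007 - 54784 i \approx -1.0001 \cdot 10^{5} - 54784.0 i$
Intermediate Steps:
$I{\left(N \right)} = \sqrt{-3 + N}$
$J{\left(c,U \right)} = -8 + 4 U + 4 c$ ($J{\left(c,U \right)} = 4 \left(-2 + U + c\right) = -8 + 4 U + 4 c$)
$Q{\left(R \right)} = 1369$
$Q{\left(X \right)} - J^{3}{\left(14,I{\left(-1 \right)} \right)} = 1369 - \left(-8 + 4 \sqrt{-3 - 1} + 4 \cdot 14\right)^{3} = 1369 - \left(-8 + 4 \sqrt{-4} + 56\right)^{3} = 1369 - \left(-8 + 4 \cdot 2 i + 56\right)^{3} = 1369 - \left(-8 + 8 i + 56\right)^{3} = 1369 - \left(48 + 8 i\right)^{3}$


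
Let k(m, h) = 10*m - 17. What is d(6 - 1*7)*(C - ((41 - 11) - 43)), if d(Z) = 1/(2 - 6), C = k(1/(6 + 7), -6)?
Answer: 21/26 ≈ 0.80769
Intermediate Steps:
k(m, h) = -17 + 10*m
C = -211/13 (C = -17 + 10/(6 + 7) = -17 + 10/13 = -211/13 ≈ -16.231)
d(Z) = -¼ (d(Z) = 1/(-4) = -¼)
d(6 - 1*7)*(C - ((41 - 11) - 43)) = -(-211/13 - ((41 - 11) - 43))/4 = -(-211/13 - (30 - 43))/4 = -(-211/13 - 1*(-13))/4 = -(-211/13 + 13)/4 = -¼*(-42/13) = 21/26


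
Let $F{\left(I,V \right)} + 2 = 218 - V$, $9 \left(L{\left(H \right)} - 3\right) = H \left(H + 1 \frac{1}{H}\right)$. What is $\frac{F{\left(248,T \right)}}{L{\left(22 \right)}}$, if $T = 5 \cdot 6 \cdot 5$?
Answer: $\frac{297}{256} \approx 1.1602$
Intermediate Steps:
$L{\left(H \right)} = 3 + \frac{H \left(H + \frac{1}{H}\right)}{9}$ ($L{\left(H \right)} = 3 + \frac{H \left(H + 1 \frac{1}{H}\right)}{9} = 3 + \frac{H \left(H + \frac{1}{H}\right)}{9}$)
$T = 150$ ($T = 30 \cdot 5 = 150$)
$F{\left(I,V \right)} = 216 - V$ ($F{\left(I,V \right)} = -2 - \left(-218 + V\right) = 216 - V$)
$\frac{F{\left(248,T \right)}}{L{\left(22 \right)}} = \frac{216 - 150}{\frac{28}{9} + \frac{22^{2}}{9}} = \frac{216 - 150}{\frac{28}{9} + \frac{1}{9} \cdot 484} = \frac{66}{\frac{28}{9} + \frac{484}{9}} = \frac{66}{\frac{512}{9}} = 66 \cdot \frac{9}{512} = \frac{297}{256}$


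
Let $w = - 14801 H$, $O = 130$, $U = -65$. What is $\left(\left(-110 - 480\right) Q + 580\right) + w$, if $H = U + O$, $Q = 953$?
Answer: $-1523755$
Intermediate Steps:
$H = 65$ ($H = -65 + 130 = 65$)
$w = -962065$ ($w = \left(-14801\right) 65 = -962065$)
$\left(\left(-110 - 480\right) Q + 580\right) + w = \left(\left(-110 - 480\right) 953 + 580\right) - 962065 = \left(\left(-590\right) 953 + 580\right) - 962065 = \left(-562270 + 580\right) - 962065 = -561690 - 962065 = -1523755$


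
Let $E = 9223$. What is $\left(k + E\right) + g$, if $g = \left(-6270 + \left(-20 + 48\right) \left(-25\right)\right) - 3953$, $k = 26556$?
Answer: $24856$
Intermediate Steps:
$g = -10923$ ($g = \left(-6270 + 28 \left(-25\right)\right) - 3953 = \left(-6270 - 700\right) - 3953 = -6970 - 3953 = -10923$)
$\left(k + E\right) + g = \left(26556 + 9223\right) - 10923 = 35779 - 10923 = 24856$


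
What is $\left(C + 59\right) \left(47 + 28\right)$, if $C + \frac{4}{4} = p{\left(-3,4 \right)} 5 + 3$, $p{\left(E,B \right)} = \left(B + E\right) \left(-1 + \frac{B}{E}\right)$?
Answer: $3700$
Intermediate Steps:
$p{\left(E,B \right)} = \left(-1 + \frac{B}{E}\right) \left(B + E\right)$
$C = - \frac{29}{3}$ ($C = -1 + \left(\left(\left(-1\right) \left(-3\right) + \frac{4^{2}}{-3}\right) 5 + 3\right) = -1 + \left(\left(3 + 16 \left(- \frac{1}{3}\right)\right) 5 + 3\right) = -1 + \left(\left(3 - \frac{16}{3}\right) 5 + 3\right) = -1 + \left(\left(- \frac{7}{3}\right) 5 + 3\right) = -1 + \left(- \frac{35}{3} + 3\right) = -1 - \frac{26}{3} = - \frac{29}{3} \approx -9.6667$)
$\left(C + 59\right) \left(47 + 28\right) = \left(- \frac{29}{3} + 59\right) \left(47 + 28\right) = \frac{148}{3} \cdot 75 = 3700$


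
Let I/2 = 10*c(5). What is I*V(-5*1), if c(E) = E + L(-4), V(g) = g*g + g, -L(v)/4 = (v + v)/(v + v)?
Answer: 400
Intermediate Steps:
L(v) = -4 (L(v) = -4*(v + v)/(v + v) = -4*2*v/(2*v) = -4*2*v*1/(2*v) = -4*1 = -4)
V(g) = g + g**2 (V(g) = g**2 + g = g + g**2)
c(E) = -4 + E (c(E) = E - 4 = -4 + E)
I = 20 (I = 2*(10*(-4 + 5)) = 2*(10*1) = 2*10 = 20)
I*V(-5*1) = 20*((-5*1)*(1 - 5*1)) = 20*(-5*(1 - 5)) = 20*(-5*(-4)) = 20*20 = 400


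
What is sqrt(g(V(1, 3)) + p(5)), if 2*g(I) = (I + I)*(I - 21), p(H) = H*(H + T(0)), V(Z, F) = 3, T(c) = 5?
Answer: 2*I ≈ 2.0*I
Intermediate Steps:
p(H) = H*(5 + H) (p(H) = H*(H + 5) = H*(5 + H))
g(I) = I*(-21 + I) (g(I) = ((I + I)*(I - 21))/2 = ((2*I)*(-21 + I))/2 = (2*I*(-21 + I))/2 = I*(-21 + I))
sqrt(g(V(1, 3)) + p(5)) = sqrt(3*(-21 + 3) + 5*(5 + 5)) = sqrt(3*(-18) + 5*10) = sqrt(-54 + 50) = sqrt(-4) = 2*I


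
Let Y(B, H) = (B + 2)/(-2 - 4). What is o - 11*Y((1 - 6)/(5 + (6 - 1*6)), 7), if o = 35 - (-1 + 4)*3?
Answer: 167/6 ≈ 27.833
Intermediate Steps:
o = 26 (o = 35 - 3*3 = 35 - 1*9 = 35 - 9 = 26)
Y(B, H) = -⅓ - B/6 (Y(B, H) = (2 + B)/(-6) = (2 + B)*(-⅙) = -⅓ - B/6)
o - 11*Y((1 - 6)/(5 + (6 - 1*6)), 7) = 26 - 11*(-⅓ - (1 - 6)/(6*(5 + (6 - 1*6)))) = 26 - 11*(-⅓ - (-5)/(6*(5 + (6 - 6)))) = 26 - 11*(-⅓ - (-5)/(6*(5 + 0))) = 26 - 11*(-⅓ - (-5)/(6*5)) = 26 - 11*(-⅓ - ⅙*(-1)) = 26 - 11*(-⅓ + ⅙) = 26 - 11*(-⅙) = 26 + 11/6 = 167/6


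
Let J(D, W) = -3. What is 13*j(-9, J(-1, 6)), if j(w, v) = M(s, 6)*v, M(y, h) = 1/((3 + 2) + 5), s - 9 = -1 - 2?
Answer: -39/10 ≈ -3.9000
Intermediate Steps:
s = 6 (s = 9 + (-1 - 2) = 9 - 3 = 6)
M(y, h) = ⅒ (M(y, h) = 1/(5 + 5) = 1/10 = ⅒)
j(w, v) = v/10
13*j(-9, J(-1, 6)) = 13*((⅒)*(-3)) = 13*(-3/10) = -39/10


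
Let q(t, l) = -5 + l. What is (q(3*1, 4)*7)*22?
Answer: -154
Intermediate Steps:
(q(3*1, 4)*7)*22 = ((-5 + 4)*7)*22 = -1*7*22 = -7*22 = -154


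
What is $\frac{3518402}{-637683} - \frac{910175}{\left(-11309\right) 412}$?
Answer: $- \frac{15812915461291}{2971161503364} \approx -5.3221$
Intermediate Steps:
$\frac{3518402}{-637683} - \frac{910175}{\left(-11309\right) 412} = 3518402 \left(- \frac{1}{637683}\right) - \frac{910175}{-4659308} = - \frac{3518402}{637683} - - \frac{910175}{4659308} = - \frac{3518402}{637683} + \frac{910175}{4659308} = - \frac{15812915461291}{2971161503364}$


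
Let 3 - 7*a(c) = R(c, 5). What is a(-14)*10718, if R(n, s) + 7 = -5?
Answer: 160770/7 ≈ 22967.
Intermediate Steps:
R(n, s) = -12 (R(n, s) = -7 - 5 = -12)
a(c) = 15/7 (a(c) = 3/7 - ⅐*(-12) = 3/7 + 12/7 = 15/7)
a(-14)*10718 = (15/7)*10718 = 160770/7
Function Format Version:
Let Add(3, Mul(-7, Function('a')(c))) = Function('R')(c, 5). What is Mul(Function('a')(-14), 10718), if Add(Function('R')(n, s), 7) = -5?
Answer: Rational(160770, 7) ≈ 22967.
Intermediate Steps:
Function('R')(n, s) = -12 (Function('R')(n, s) = Add(-7, -5) = -12)
Function('a')(c) = Rational(15, 7) (Function('a')(c) = Add(Rational(3, 7), Mul(Rational(-1, 7), -12)) = Add(Rational(3, 7), Rational(12, 7)) = Rational(15, 7))
Mul(Function('a')(-14), 10718) = Mul(Rational(15, 7), 10718) = Rational(160770, 7)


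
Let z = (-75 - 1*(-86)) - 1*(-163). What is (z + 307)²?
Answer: 231361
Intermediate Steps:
z = 174 (z = (-75 + 86) + 163 = 11 + 163 = 174)
(z + 307)² = (174 + 307)² = 481² = 231361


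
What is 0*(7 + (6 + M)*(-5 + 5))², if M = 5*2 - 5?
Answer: 0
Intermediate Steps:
M = 5 (M = 10 - 5 = 5)
0*(7 + (6 + M)*(-5 + 5))² = 0*(7 + (6 + 5)*(-5 + 5))² = 0*(7 + 11*0)² = 0*(7 + 0)² = 0*7² = 0*49 = 0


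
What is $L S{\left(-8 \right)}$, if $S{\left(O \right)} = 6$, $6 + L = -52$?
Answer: $-348$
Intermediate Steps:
$L = -58$ ($L = -6 - 52 = -58$)
$L S{\left(-8 \right)} = \left(-58\right) 6 = -348$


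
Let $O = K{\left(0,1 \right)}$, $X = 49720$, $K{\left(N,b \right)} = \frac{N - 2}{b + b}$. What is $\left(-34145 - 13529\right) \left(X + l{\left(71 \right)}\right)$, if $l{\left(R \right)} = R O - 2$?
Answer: $-2366871078$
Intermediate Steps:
$K{\left(N,b \right)} = \frac{-2 + N}{2 b}$
$O = -1$ ($O = \frac{-2 + 0}{2 \cdot 1} = \frac{1}{2} \cdot 1 \left(-2\right) = -1$)
$l{\left(R \right)} = -2 - R$ ($l{\left(R \right)} = R \left(-1\right) - 2 = - R - 2 = -2 - R$)
$\left(-34145 - 13529\right) \left(X + l{\left(71 \right)}\right) = \left(-34145 - 13529\right) \left(49720 - 73\right) = - 47674 \left(49720 - 73\right) = \left(-47674\right) 49647 = -2366871078$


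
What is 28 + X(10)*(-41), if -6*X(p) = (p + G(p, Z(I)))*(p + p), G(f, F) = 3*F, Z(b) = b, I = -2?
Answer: 1724/3 ≈ 574.67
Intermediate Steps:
X(p) = -p*(-6 + p)/3 (X(p) = -(p + 3*(-2))*(p + p)/6 = -(p - 6)*2*p/6 = -(-6 + p)*2*p/6 = -p*(-6 + p)/3)
28 + X(10)*(-41) = 28 + ((1/3)*10*(6 - 1*10))*(-41) = 28 + ((1/3)*10*(6 - 10))*(-41) = 28 + ((1/3)*10*(-4))*(-41) = 28 - 40/3*(-41) = 28 + 1640/3 = 1724/3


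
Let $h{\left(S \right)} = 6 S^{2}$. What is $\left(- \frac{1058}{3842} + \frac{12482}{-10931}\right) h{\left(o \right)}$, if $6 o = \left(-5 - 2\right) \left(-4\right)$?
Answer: $- \frac{686240296}{3705609} \approx -185.19$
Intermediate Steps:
$o = \frac{14}{3}$ ($o = \frac{\left(-5 - 2\right) \left(-4\right)}{6} = \frac{\left(-7\right) \left(-4\right)}{6} = \frac{1}{6} \cdot 28 = \frac{14}{3} \approx 4.6667$)
$\left(- \frac{1058}{3842} + \frac{12482}{-10931}\right) h{\left(o \right)} = \left(- \frac{1058}{3842} + \frac{12482}{-10931}\right) 6 \left(\frac{14}{3}\right)^{2} = \left(\left(-1058\right) \frac{1}{3842} + 12482 \left(- \frac{1}{10931}\right)\right) 6 \cdot \frac{196}{9} = \left(- \frac{529}{1921} - \frac{12482}{10931}\right) \frac{392}{3} = \left(- \frac{1750613}{1235203}\right) \frac{392}{3} = - \frac{686240296}{3705609}$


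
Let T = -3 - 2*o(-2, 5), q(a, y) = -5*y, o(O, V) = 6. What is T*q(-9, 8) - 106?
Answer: 494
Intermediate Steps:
T = -15 (T = -3 - 2*6 = -3 - 12 = -15)
T*q(-9, 8) - 106 = -(-75)*8 - 106 = -15*(-40) - 106 = 600 - 106 = 494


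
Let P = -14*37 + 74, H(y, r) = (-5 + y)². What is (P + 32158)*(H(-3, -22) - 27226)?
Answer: -861415668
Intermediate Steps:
P = -444 (P = -518 + 74 = -444)
(P + 32158)*(H(-3, -22) - 27226) = (-444 + 32158)*((-5 - 3)² - 27226) = 31714*((-8)² - 27226) = 31714*(64 - 27226) = 31714*(-27162) = -861415668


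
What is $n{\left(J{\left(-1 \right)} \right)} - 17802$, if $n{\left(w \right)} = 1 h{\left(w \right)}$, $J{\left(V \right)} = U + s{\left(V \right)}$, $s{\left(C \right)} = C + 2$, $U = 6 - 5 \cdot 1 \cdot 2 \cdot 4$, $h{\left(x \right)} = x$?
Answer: $-17835$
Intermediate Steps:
$U = -34$ ($U = 6 - 5 \cdot 2 \cdot 4 = 6 - 40 = -34$)
$s{\left(C \right)} = 2 + C$
$J{\left(V \right)} = -32 + V$ ($J{\left(V \right)} = -34 + \left(2 + V\right) = -32 + V$)
$n{\left(w \right)} = w$ ($n{\left(w \right)} = 1 w = w$)
$n{\left(J{\left(-1 \right)} \right)} - 17802 = \left(-32 - 1\right) - 17802 = -33 - 17802 = -17835$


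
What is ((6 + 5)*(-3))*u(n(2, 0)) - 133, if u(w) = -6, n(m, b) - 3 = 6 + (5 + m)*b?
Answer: 65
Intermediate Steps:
n(m, b) = 9 + b*(5 + m) (n(m, b) = 3 + (6 + (5 + m)*b) = 3 + (6 + b*(5 + m)) = 9 + b*(5 + m))
((6 + 5)*(-3))*u(n(2, 0)) - 133 = ((6 + 5)*(-3))*(-6) - 133 = (11*(-3))*(-6) - 133 = -33*(-6) - 133 = 198 - 133 = 65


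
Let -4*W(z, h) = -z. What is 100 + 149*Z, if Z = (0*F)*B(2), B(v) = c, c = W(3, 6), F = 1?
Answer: 100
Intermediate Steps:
W(z, h) = z/4 (W(z, h) = -(-1)*z/4 = z/4)
c = ¾ (c = (¼)*3 = ¾ ≈ 0.75000)
B(v) = ¾
Z = 0 (Z = (0*1)*(¾) = 0*(¾) = 0)
100 + 149*Z = 100 + 149*0 = 100 + 0 = 100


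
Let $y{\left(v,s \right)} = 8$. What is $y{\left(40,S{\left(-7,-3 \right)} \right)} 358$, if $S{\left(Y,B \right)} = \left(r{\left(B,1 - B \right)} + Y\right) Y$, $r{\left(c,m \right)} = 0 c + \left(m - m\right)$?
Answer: $2864$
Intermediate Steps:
$r{\left(c,m \right)} = 0$ ($r{\left(c,m \right)} = 0 + 0 = 0$)
$S{\left(Y,B \right)} = Y^{2}$ ($S{\left(Y,B \right)} = \left(0 + Y\right) Y = Y Y = Y^{2}$)
$y{\left(40,S{\left(-7,-3 \right)} \right)} 358 = 8 \cdot 358 = 2864$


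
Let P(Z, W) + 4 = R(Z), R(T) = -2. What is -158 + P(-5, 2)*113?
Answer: -836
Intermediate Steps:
P(Z, W) = -6 (P(Z, W) = -4 - 2 = -6)
-158 + P(-5, 2)*113 = -158 - 6*113 = -158 - 678 = -836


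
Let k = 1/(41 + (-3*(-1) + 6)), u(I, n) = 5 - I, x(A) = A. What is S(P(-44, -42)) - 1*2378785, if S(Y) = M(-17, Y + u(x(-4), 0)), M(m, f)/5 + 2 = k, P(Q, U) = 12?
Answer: -23787949/10 ≈ -2.3788e+6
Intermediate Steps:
k = 1/50 (k = 1/(41 + (3 + 6)) = 1/(41 + 9) = 1/50 ≈ 0.020000)
M(m, f) = -99/10 (M(m, f) = -10 + 5*(1/50) = -10 + ⅒ = -99/10)
S(Y) = -99/10
S(P(-44, -42)) - 1*2378785 = -99/10 - 1*2378785 = -99/10 - 2378785 = -23787949/10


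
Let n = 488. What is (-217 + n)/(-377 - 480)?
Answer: -271/857 ≈ -0.31622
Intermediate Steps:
(-217 + n)/(-377 - 480) = (-217 + 488)/(-377 - 480) = 271/(-857) = 271*(-1/857) = -271/857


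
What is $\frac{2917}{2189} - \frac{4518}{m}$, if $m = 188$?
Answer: $- \frac{4670753}{205766} \approx -22.699$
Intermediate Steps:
$\frac{2917}{2189} - \frac{4518}{m} = \frac{2917}{2189} - \frac{4518}{188} = 2917 \cdot \frac{1}{2189} - \frac{2259}{94} = \frac{2917}{2189} - \frac{2259}{94} = - \frac{4670753}{205766}$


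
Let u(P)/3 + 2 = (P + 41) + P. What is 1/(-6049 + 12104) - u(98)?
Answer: -4268774/6055 ≈ -705.00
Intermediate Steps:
u(P) = 117 + 6*P (u(P) = -6 + 3*((P + 41) + P) = -6 + 3*((41 + P) + P) = -6 + 3*(41 + 2*P) = -6 + (123 + 6*P) = 117 + 6*P)
1/(-6049 + 12104) - u(98) = 1/(-6049 + 12104) - (117 + 6*98) = 1/6055 - (117 + 588) = 1/6055 - 1*705 = 1/6055 - 705 = -4268774/6055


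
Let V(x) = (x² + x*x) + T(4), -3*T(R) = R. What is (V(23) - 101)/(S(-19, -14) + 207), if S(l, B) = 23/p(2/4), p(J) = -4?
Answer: 11468/2415 ≈ 4.7487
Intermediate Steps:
T(R) = -R/3
V(x) = -4/3 + 2*x² (V(x) = (x² + x*x) - ⅓*4 = (x² + x²) - 4/3 = 2*x² - 4/3 = -4/3 + 2*x²)
S(l, B) = -23/4 (S(l, B) = 23/(-4) = 23*(-¼) = -23/4)
(V(23) - 101)/(S(-19, -14) + 207) = ((-4/3 + 2*23²) - 101)/(-23/4 + 207) = ((-4/3 + 2*529) - 101)/(805/4) = ((-4/3 + 1058) - 101)*(4/805) = (3170/3 - 101)*(4/805) = (2867/3)*(4/805) = 11468/2415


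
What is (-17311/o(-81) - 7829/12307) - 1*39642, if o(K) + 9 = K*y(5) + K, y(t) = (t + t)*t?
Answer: -2019618114743/50950980 ≈ -39638.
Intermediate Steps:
y(t) = 2*t² (y(t) = (2*t)*t = 2*t²)
o(K) = -9 + 51*K (o(K) = -9 + (K*(2*5²) + K) = -9 + (K*(2*25) + K) = -9 + (K*50 + K) = -9 + (50*K + K) = -9 + 51*K)
(-17311/o(-81) - 7829/12307) - 1*39642 = (-17311/(-9 + 51*(-81)) - 7829/12307) - 1*39642 = (-17311/(-9 - 4131) - 7829*1/12307) - 39642 = (-17311/(-4140) - 7829/12307) - 39642 = (-17311*(-1/4140) - 7829/12307) - 39642 = (17311/4140 - 7829/12307) - 39642 = 180634417/50950980 - 39642 = -2019618114743/50950980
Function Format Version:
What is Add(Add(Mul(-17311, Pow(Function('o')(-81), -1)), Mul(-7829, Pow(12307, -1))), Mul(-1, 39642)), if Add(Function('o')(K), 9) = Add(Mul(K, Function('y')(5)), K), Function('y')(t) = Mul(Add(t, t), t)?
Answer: Rational(-2019618114743, 50950980) ≈ -39638.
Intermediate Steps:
Function('y')(t) = Mul(2, Pow(t, 2)) (Function('y')(t) = Mul(Mul(2, t), t) = Mul(2, Pow(t, 2)))
Function('o')(K) = Add(-9, Mul(51, K)) (Function('o')(K) = Add(-9, Add(Mul(K, Mul(2, Pow(5, 2))), K)) = Add(-9, Add(Mul(K, Mul(2, 25)), K)) = Add(-9, Add(Mul(K, 50), K)) = Add(-9, Add(Mul(50, K), K)) = Add(-9, Mul(51, K)))
Add(Add(Mul(-17311, Pow(Function('o')(-81), -1)), Mul(-7829, Pow(12307, -1))), Mul(-1, 39642)) = Add(Add(Mul(-17311, Pow(Add(-9, Mul(51, -81)), -1)), Mul(-7829, Pow(12307, -1))), Mul(-1, 39642)) = Add(Add(Mul(-17311, Pow(Add(-9, -4131), -1)), Mul(-7829, Rational(1, 12307))), -39642) = Add(Add(Mul(-17311, Pow(-4140, -1)), Rational(-7829, 12307)), -39642) = Add(Add(Mul(-17311, Rational(-1, 4140)), Rational(-7829, 12307)), -39642) = Add(Add(Rational(17311, 4140), Rational(-7829, 12307)), -39642) = Add(Rational(180634417, 50950980), -39642) = Rational(-2019618114743, 50950980)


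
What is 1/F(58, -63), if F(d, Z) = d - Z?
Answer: 1/121 ≈ 0.0082645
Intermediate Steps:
1/F(58, -63) = 1/(58 - 1*(-63)) = 1/(58 + 63) = 1/121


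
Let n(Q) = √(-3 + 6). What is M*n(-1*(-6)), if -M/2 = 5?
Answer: -10*√3 ≈ -17.320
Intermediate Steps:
M = -10 (M = -2*5 = -10)
n(Q) = √3
M*n(-1*(-6)) = -10*√3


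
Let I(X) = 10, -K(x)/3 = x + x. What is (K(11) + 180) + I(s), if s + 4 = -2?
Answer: 124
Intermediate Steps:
s = -6 (s = -4 - 2 = -6)
K(x) = -6*x (K(x) = -3*(x + x) = -6*x)
(K(11) + 180) + I(s) = (-6*11 + 180) + 10 = (-66 + 180) + 10 = 114 + 10 = 124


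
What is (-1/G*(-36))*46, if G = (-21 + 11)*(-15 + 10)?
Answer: 828/25 ≈ 33.120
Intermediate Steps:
G = 50 (G = -10*(-5) = 50)
(-1/G*(-36))*46 = (-1/50*(-36))*46 = (-1*1/50*(-36))*46 = -1/50*(-36)*46 = (18/25)*46 = 828/25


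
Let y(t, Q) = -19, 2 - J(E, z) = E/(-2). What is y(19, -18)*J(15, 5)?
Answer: -361/2 ≈ -180.50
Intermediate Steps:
J(E, z) = 2 + E/2 (J(E, z) = 2 - E/(-2) = 2 - E*(-1)/2 = 2 - (-1)*E/2 = 2 + E/2)
y(19, -18)*J(15, 5) = -19*(2 + (½)*15) = -19*(2 + 15/2) = -19*19/2 = -361/2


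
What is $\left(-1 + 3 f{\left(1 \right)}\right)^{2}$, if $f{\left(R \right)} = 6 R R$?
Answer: $289$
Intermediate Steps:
$f{\left(R \right)} = 6 R^{2}$
$\left(-1 + 3 f{\left(1 \right)}\right)^{2} = \left(-1 + 3 \cdot 6 \cdot 1^{2}\right)^{2} = \left(-1 + 3 \cdot 6 \cdot 1\right)^{2} = \left(-1 + 3 \cdot 6\right)^{2} = \left(-1 + 18\right)^{2} = 17^{2} = 289$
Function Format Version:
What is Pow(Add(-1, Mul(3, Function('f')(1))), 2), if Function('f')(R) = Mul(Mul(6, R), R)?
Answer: 289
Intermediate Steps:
Function('f')(R) = Mul(6, Pow(R, 2))
Pow(Add(-1, Mul(3, Function('f')(1))), 2) = Pow(Add(-1, Mul(3, Mul(6, Pow(1, 2)))), 2) = Pow(Add(-1, Mul(3, Mul(6, 1))), 2) = Pow(Add(-1, Mul(3, 6)), 2) = Pow(Add(-1, 18), 2) = Pow(17, 2) = 289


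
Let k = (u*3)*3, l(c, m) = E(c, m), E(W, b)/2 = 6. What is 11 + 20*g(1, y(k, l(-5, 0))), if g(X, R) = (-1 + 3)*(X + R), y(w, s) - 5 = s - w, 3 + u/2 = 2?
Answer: 1451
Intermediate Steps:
u = -2 (u = -6 + 2*2 = -6 + 4 = -2)
E(W, b) = 12 (E(W, b) = 2*6 = 12)
l(c, m) = 12
k = -18 (k = -2*3*3 = -6*3 = -18)
y(w, s) = 5 + s - w (y(w, s) = 5 + (s - w) = 5 + s - w)
g(X, R) = 2*R + 2*X (g(X, R) = 2*(R + X) = 2*R + 2*X)
11 + 20*g(1, y(k, l(-5, 0))) = 11 + 20*(2*(5 + 12 - 1*(-18)) + 2*1) = 11 + 20*(2*(5 + 12 + 18) + 2) = 11 + 20*(2*35 + 2) = 11 + 20*(70 + 2) = 11 + 20*72 = 11 + 1440 = 1451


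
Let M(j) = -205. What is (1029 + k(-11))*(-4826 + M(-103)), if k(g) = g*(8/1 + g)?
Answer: -5342922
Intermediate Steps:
k(g) = g*(8 + g) (k(g) = g*(8*1 + g) = g*(8 + g))
(1029 + k(-11))*(-4826 + M(-103)) = (1029 - 11*(8 - 11))*(-4826 - 205) = (1029 - 11*(-3))*(-5031) = (1029 + 33)*(-5031) = 1062*(-5031) = -5342922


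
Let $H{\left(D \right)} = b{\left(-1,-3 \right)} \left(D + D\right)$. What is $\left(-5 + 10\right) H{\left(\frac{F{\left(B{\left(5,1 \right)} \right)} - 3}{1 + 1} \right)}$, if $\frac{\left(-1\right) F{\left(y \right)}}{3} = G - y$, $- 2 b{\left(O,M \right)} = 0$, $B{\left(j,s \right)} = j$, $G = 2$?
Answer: $0$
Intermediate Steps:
$b{\left(O,M \right)} = 0$ ($b{\left(O,M \right)} = \left(- \frac{1}{2}\right) 0 = 0$)
$F{\left(y \right)} = -6 + 3 y$ ($F{\left(y \right)} = - 3 \left(2 - y\right) = -6 + 3 y$)
$H{\left(D \right)} = 0$ ($H{\left(D \right)} = 0 \left(D + D\right) = 0 \cdot 2 D = 0$)
$\left(-5 + 10\right) H{\left(\frac{F{\left(B{\left(5,1 \right)} \right)} - 3}{1 + 1} \right)} = \left(-5 + 10\right) 0 = 5 \cdot 0 = 0$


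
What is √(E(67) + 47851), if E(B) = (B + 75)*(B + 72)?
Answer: √67589 ≈ 259.98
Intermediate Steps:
E(B) = (72 + B)*(75 + B) (E(B) = (75 + B)*(72 + B) = (72 + B)*(75 + B))
√(E(67) + 47851) = √((5400 + 67² + 147*67) + 47851) = √((5400 + 4489 + 9849) + 47851) = √(19738 + 47851) = √67589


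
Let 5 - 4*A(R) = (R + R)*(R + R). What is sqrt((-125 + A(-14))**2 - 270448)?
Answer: I*sqrt(2691327)/4 ≈ 410.13*I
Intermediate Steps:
A(R) = 5/4 - R**2 (A(R) = 5/4 - (R + R)*(R + R)/4 = 5/4 - 2*R*2*R/4 = 5/4 - R**2)
sqrt((-125 + A(-14))**2 - 270448) = sqrt((-125 + (5/4 - 1*(-14)**2))**2 - 270448) = sqrt((-125 + (5/4 - 1*196))**2 - 270448) = sqrt((-125 + (5/4 - 196))**2 - 270448) = sqrt((-125 - 779/4)**2 - 270448) = sqrt((-1279/4)**2 - 270448) = sqrt(1635841/16 - 270448) = sqrt(-2691327/16) = I*sqrt(2691327)/4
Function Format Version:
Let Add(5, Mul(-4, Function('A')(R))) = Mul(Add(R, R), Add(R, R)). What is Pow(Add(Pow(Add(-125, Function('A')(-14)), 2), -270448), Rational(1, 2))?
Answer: Mul(Rational(1, 4), I, Pow(2691327, Rational(1, 2))) ≈ Mul(410.13, I)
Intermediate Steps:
Function('A')(R) = Add(Rational(5, 4), Mul(-1, Pow(R, 2))) (Function('A')(R) = Add(Rational(5, 4), Mul(Rational(-1, 4), Mul(Add(R, R), Add(R, R)))) = Add(Rational(5, 4), Mul(Rational(-1, 4), Mul(Mul(2, R), Mul(2, R)))) = Add(Rational(5, 4), Mul(Rational(-1, 4), Mul(4, Pow(R, 2)))) = Add(Rational(5, 4), Mul(-1, Pow(R, 2))))
Pow(Add(Pow(Add(-125, Function('A')(-14)), 2), -270448), Rational(1, 2)) = Pow(Add(Pow(Add(-125, Add(Rational(5, 4), Mul(-1, Pow(-14, 2)))), 2), -270448), Rational(1, 2)) = Pow(Add(Pow(Add(-125, Add(Rational(5, 4), Mul(-1, 196))), 2), -270448), Rational(1, 2)) = Pow(Add(Pow(Add(-125, Add(Rational(5, 4), -196)), 2), -270448), Rational(1, 2)) = Pow(Add(Pow(Add(-125, Rational(-779, 4)), 2), -270448), Rational(1, 2)) = Pow(Add(Pow(Rational(-1279, 4), 2), -270448), Rational(1, 2)) = Pow(Add(Rational(1635841, 16), -270448), Rational(1, 2)) = Pow(Rational(-2691327, 16), Rational(1, 2)) = Mul(Rational(1, 4), I, Pow(2691327, Rational(1, 2)))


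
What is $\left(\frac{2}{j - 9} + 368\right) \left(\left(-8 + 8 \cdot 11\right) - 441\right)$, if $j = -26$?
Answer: $- \frac{4648958}{35} \approx -1.3283 \cdot 10^{5}$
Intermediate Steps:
$\left(\frac{2}{j - 9} + 368\right) \left(\left(-8 + 8 \cdot 11\right) - 441\right) = \left(\frac{2}{-26 - 9} + 368\right) \left(\left(-8 + 8 \cdot 11\right) - 441\right) = \left(\frac{2}{-35} + 368\right) \left(\left(-8 + 88\right) - 441\right) = \left(2 \left(- \frac{1}{35}\right) + 368\right) \left(80 - 441\right) = \left(- \frac{2}{35} + 368\right) \left(-361\right) = \frac{12878}{35} \left(-361\right) = - \frac{4648958}{35}$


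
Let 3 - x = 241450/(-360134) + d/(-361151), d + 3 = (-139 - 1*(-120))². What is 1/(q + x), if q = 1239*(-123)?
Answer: -65031377117/9910348019949637 ≈ -6.5620e-6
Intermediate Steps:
d = 358 (d = -3 + (-139 - 1*(-120))² = -3 + (-139 + 120)² = -3 + (-19)² = -3 + 361 = 358)
q = -152397
x = 238758549812/65031377117 (x = 3 - (241450/(-360134) + 358/(-361151)) = 3 - (241450*(-1/360134) + 358*(-1/361151)) = 3 - (-120725/180067 - 358/361151) = 3 - 1*(-43664418461/65031377117) = 3 + 43664418461/65031377117 = 238758549812/65031377117 ≈ 3.6714)
1/(q + x) = 1/(-152397 + 238758549812/65031377117) = 1/(-9910348019949637/65031377117) = -65031377117/9910348019949637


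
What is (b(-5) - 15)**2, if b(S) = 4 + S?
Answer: 256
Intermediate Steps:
(b(-5) - 15)**2 = ((4 - 5) - 15)**2 = (-1 - 15)**2 = (-16)**2 = 256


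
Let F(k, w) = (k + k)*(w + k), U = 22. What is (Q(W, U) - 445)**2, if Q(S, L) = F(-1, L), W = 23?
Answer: 237169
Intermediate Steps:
F(k, w) = 2*k*(k + w) (F(k, w) = (2*k)*(k + w) = 2*k*(k + w))
Q(S, L) = 2 - 2*L (Q(S, L) = 2*(-1)*(-1 + L) = 2 - 2*L)
(Q(W, U) - 445)**2 = ((2 - 2*22) - 445)**2 = ((2 - 44) - 445)**2 = (-42 - 445)**2 = (-487)**2 = 237169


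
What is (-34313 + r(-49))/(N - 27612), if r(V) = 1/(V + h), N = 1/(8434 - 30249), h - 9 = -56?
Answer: 71859678935/57826154976 ≈ 1.2427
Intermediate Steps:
h = -47 (h = 9 - 56 = -47)
N = -1/21815 (N = 1/(-21815) = -1/21815 ≈ -4.5840e-5)
r(V) = 1/(-47 + V) (r(V) = 1/(V - 47) = 1/(-47 + V))
(-34313 + r(-49))/(N - 27612) = (-34313 + 1/(-47 - 49))/(-1/21815 - 27612) = (-34313 + 1/(-96))/(-602355781/21815) = (-34313 - 1/96)*(-21815/602355781) = -3294049/96*(-21815/602355781) = 71859678935/57826154976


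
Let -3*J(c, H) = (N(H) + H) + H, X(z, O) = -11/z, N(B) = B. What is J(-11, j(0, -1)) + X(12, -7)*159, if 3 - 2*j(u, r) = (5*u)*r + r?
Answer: -591/4 ≈ -147.75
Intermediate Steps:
j(u, r) = 3/2 - r/2 - 5*r*u/2 (j(u, r) = 3/2 - ((5*u)*r + r)/2 = 3/2 - (5*r*u + r)/2 = 3/2 - (r + 5*r*u)/2 = 3/2 + (-r/2 - 5*r*u/2) = 3/2 - r/2 - 5*r*u/2)
J(c, H) = -H (J(c, H) = -((H + H) + H)/3 = -(2*H + H)/3 = -H)
J(-11, j(0, -1)) + X(12, -7)*159 = -(3/2 - ½*(-1) - 5/2*(-1)*0) - 11/12*159 = -(3/2 + ½ + 0) - 11*1/12*159 = -1*2 - 11/12*159 = -2 - 583/4 = -591/4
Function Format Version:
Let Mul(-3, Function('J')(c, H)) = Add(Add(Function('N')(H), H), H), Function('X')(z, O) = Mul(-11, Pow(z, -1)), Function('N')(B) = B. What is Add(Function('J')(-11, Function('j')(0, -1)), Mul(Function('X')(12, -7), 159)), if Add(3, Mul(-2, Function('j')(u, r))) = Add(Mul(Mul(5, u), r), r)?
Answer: Rational(-591, 4) ≈ -147.75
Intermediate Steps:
Function('j')(u, r) = Add(Rational(3, 2), Mul(Rational(-1, 2), r), Mul(Rational(-5, 2), r, u)) (Function('j')(u, r) = Add(Rational(3, 2), Mul(Rational(-1, 2), Add(Mul(Mul(5, u), r), r))) = Add(Rational(3, 2), Mul(Rational(-1, 2), Add(Mul(5, r, u), r))) = Add(Rational(3, 2), Mul(Rational(-1, 2), Add(r, Mul(5, r, u)))) = Add(Rational(3, 2), Add(Mul(Rational(-1, 2), r), Mul(Rational(-5, 2), r, u))) = Add(Rational(3, 2), Mul(Rational(-1, 2), r), Mul(Rational(-5, 2), r, u)))
Function('J')(c, H) = Mul(-1, H) (Function('J')(c, H) = Mul(Rational(-1, 3), Add(Add(H, H), H)) = Mul(Rational(-1, 3), Add(Mul(2, H), H)) = Mul(Rational(-1, 3), Mul(3, H)) = Mul(-1, H))
Add(Function('J')(-11, Function('j')(0, -1)), Mul(Function('X')(12, -7), 159)) = Add(Mul(-1, Add(Rational(3, 2), Mul(Rational(-1, 2), -1), Mul(Rational(-5, 2), -1, 0))), Mul(Mul(-11, Pow(12, -1)), 159)) = Add(Mul(-1, Add(Rational(3, 2), Rational(1, 2), 0)), Mul(Mul(-11, Rational(1, 12)), 159)) = Add(Mul(-1, 2), Mul(Rational(-11, 12), 159)) = Add(-2, Rational(-583, 4)) = Rational(-591, 4)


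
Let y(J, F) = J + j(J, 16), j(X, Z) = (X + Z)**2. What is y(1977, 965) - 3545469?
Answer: 428557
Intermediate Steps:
y(J, F) = J + (16 + J)**2 (y(J, F) = J + (J + 16)**2 = J + (16 + J)**2)
y(1977, 965) - 3545469 = (1977 + (16 + 1977)**2) - 3545469 = (1977 + 1993**2) - 3545469 = (1977 + 3972049) - 3545469 = 3974026 - 3545469 = 428557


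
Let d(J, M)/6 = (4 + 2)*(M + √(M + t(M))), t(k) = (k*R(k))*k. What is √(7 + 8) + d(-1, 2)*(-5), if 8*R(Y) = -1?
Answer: -360 + √15 - 90*√6 ≈ -576.58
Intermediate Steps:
R(Y) = -⅛ (R(Y) = (⅛)*(-1) = -⅛)
t(k) = -k²/8 (t(k) = (k*(-⅛))*k = (-k/8)*k = -k²/8)
d(J, M) = 36*M + 36*√(M - M²/8) (d(J, M) = 6*((4 + 2)*(M + √(M - M²/8))) = 6*(6*(M + √(M - M²/8))) = 6*(6*M + 6*√(M - M²/8)) = 36*M + 36*√(M - M²/8))
√(7 + 8) + d(-1, 2)*(-5) = √(7 + 8) + (36*2 + 9*√2*√(2*(8 - 1*2)))*(-5) = √15 + (72 + 9*√2*√(2*(8 - 2)))*(-5) = √15 + (72 + 9*√2*√(2*6))*(-5) = √15 + (72 + 9*√2*√12)*(-5) = √15 + (72 + 9*√2*(2*√3))*(-5) = √15 + (72 + 18*√6)*(-5) = √15 + (-360 - 90*√6) = -360 + √15 - 90*√6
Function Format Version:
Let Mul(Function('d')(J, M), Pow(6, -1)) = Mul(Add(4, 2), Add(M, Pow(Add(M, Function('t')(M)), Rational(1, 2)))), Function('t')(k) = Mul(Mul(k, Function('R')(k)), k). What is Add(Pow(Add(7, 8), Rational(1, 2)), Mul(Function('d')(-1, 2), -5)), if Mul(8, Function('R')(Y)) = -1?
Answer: Add(-360, Pow(15, Rational(1, 2)), Mul(-90, Pow(6, Rational(1, 2)))) ≈ -576.58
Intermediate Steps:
Function('R')(Y) = Rational(-1, 8) (Function('R')(Y) = Mul(Rational(1, 8), -1) = Rational(-1, 8))
Function('t')(k) = Mul(Rational(-1, 8), Pow(k, 2)) (Function('t')(k) = Mul(Mul(k, Rational(-1, 8)), k) = Mul(Mul(Rational(-1, 8), k), k) = Mul(Rational(-1, 8), Pow(k, 2)))
Function('d')(J, M) = Add(Mul(36, M), Mul(36, Pow(Add(M, Mul(Rational(-1, 8), Pow(M, 2))), Rational(1, 2)))) (Function('d')(J, M) = Mul(6, Mul(Add(4, 2), Add(M, Pow(Add(M, Mul(Rational(-1, 8), Pow(M, 2))), Rational(1, 2))))) = Mul(6, Mul(6, Add(M, Pow(Add(M, Mul(Rational(-1, 8), Pow(M, 2))), Rational(1, 2))))) = Mul(6, Add(Mul(6, M), Mul(6, Pow(Add(M, Mul(Rational(-1, 8), Pow(M, 2))), Rational(1, 2))))) = Add(Mul(36, M), Mul(36, Pow(Add(M, Mul(Rational(-1, 8), Pow(M, 2))), Rational(1, 2)))))
Add(Pow(Add(7, 8), Rational(1, 2)), Mul(Function('d')(-1, 2), -5)) = Add(Pow(Add(7, 8), Rational(1, 2)), Mul(Add(Mul(36, 2), Mul(9, Pow(2, Rational(1, 2)), Pow(Mul(2, Add(8, Mul(-1, 2))), Rational(1, 2)))), -5)) = Add(Pow(15, Rational(1, 2)), Mul(Add(72, Mul(9, Pow(2, Rational(1, 2)), Pow(Mul(2, Add(8, -2)), Rational(1, 2)))), -5)) = Add(Pow(15, Rational(1, 2)), Mul(Add(72, Mul(9, Pow(2, Rational(1, 2)), Pow(Mul(2, 6), Rational(1, 2)))), -5)) = Add(Pow(15, Rational(1, 2)), Mul(Add(72, Mul(9, Pow(2, Rational(1, 2)), Pow(12, Rational(1, 2)))), -5)) = Add(Pow(15, Rational(1, 2)), Mul(Add(72, Mul(9, Pow(2, Rational(1, 2)), Mul(2, Pow(3, Rational(1, 2))))), -5)) = Add(Pow(15, Rational(1, 2)), Mul(Add(72, Mul(18, Pow(6, Rational(1, 2)))), -5)) = Add(Pow(15, Rational(1, 2)), Add(-360, Mul(-90, Pow(6, Rational(1, 2))))) = Add(-360, Pow(15, Rational(1, 2)), Mul(-90, Pow(6, Rational(1, 2))))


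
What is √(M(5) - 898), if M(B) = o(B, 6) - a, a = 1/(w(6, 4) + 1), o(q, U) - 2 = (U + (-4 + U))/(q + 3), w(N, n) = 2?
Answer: I*√8058/3 ≈ 29.922*I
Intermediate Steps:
o(q, U) = 2 + (-4 + 2*U)/(3 + q) (o(q, U) = 2 + (U + (-4 + U))/(q + 3) = 2 + (-4 + 2*U)/(3 + q))
a = ⅓ (a = 1/(2 + 1) = 1/3 = ⅓ ≈ 0.33333)
M(B) = -⅓ + 2*(7 + B)/(3 + B) (M(B) = 2*(1 + 6 + B)/(3 + B) - 1*⅓ = 2*(7 + B)/(3 + B) - ⅓ = -⅓ + 2*(7 + B)/(3 + B))
√(M(5) - 898) = √((39 + 5*5)/(3*(3 + 5)) - 898) = √((⅓)*(39 + 25)/8 - 898) = √((⅓)*(⅛)*64 - 898) = √(8/3 - 898) = √(-2686/3) = I*√8058/3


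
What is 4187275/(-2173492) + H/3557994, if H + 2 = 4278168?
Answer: -2799869875339/3866635747524 ≈ -0.72411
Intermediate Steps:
H = 4278166 (H = -2 + 4278168 = 4278166)
4187275/(-2173492) + H/3557994 = 4187275/(-2173492) + 4278166/3557994 = 4187275*(-1/2173492) + 4278166*(1/3557994) = -4187275/2173492 + 2139083/1778997 = -2799869875339/3866635747524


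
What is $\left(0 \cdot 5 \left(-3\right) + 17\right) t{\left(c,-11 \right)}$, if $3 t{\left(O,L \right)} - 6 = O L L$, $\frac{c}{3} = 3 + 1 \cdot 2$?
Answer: $10319$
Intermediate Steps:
$c = 15$ ($c = 3 \left(3 + 1 \cdot 2\right) = 3 \left(3 + 2\right) = 3 \cdot 5 = 15$)
$t{\left(O,L \right)} = 2 + \frac{O L^{2}}{3}$ ($t{\left(O,L \right)} = 2 + \frac{O L L}{3} = 2 + \frac{L O L}{3} = 2 + \frac{O L^{2}}{3}$)
$\left(0 \cdot 5 \left(-3\right) + 17\right) t{\left(c,-11 \right)} = \left(0 \cdot 5 \left(-3\right) + 17\right) \left(2 + \frac{1}{3} \cdot 15 \left(-11\right)^{2}\right) = \left(0 \left(-3\right) + 17\right) \left(2 + \frac{1}{3} \cdot 15 \cdot 121\right) = \left(0 + 17\right) \left(2 + 605\right) = 17 \cdot 607 = 10319$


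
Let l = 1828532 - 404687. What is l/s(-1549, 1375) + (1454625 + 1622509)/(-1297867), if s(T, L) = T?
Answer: -1852727919181/2010395983 ≈ -921.57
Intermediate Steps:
l = 1423845
l/s(-1549, 1375) + (1454625 + 1622509)/(-1297867) = 1423845/(-1549) + (1454625 + 1622509)/(-1297867) = 1423845*(-1/1549) + 3077134*(-1/1297867) = -1423845/1549 - 3077134/1297867 = -1852727919181/2010395983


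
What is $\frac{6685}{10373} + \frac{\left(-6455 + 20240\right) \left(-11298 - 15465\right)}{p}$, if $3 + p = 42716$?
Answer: $- \frac{31624827610}{3661669} \approx -8636.7$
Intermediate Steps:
$p = 42713$ ($p = -3 + 42716 = 42713$)
$\frac{6685}{10373} + \frac{\left(-6455 + 20240\right) \left(-11298 - 15465\right)}{p} = \frac{6685}{10373} + \frac{\left(-6455 + 20240\right) \left(-11298 - 15465\right)}{42713} = 6685 \cdot \frac{1}{10373} + 13785 \left(-26763\right) \frac{1}{42713} = \frac{6685}{10373} - \frac{33538905}{3883} = - \frac{31624827610}{3661669}$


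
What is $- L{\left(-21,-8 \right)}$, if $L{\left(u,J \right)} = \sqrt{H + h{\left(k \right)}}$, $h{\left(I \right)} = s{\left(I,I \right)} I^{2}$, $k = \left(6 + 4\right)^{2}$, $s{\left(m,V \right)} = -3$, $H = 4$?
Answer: $- 2 i \sqrt{7499} \approx - 173.19 i$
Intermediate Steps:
$k = 100$ ($k = 10^{2} = 100$)
$h{\left(I \right)} = - 3 I^{2}$
$L{\left(u,J \right)} = 2 i \sqrt{7499}$ ($L{\left(u,J \right)} = \sqrt{4 - 3 \cdot 100^{2}} = \sqrt{4 - 30000} = \sqrt{-29996} = 2 i \sqrt{7499}$)
$- L{\left(-21,-8 \right)} = - 2 i \sqrt{7499}$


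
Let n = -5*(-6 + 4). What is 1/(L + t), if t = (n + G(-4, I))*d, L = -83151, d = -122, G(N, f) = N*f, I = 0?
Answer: -1/84371 ≈ -1.1852e-5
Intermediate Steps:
n = 10 (n = -5*(-2) = 10)
t = -1220 (t = (10 - 4*0)*(-122) = (10 + 0)*(-122) = 10*(-122) = -1220)
1/(L + t) = 1/(-83151 - 1220) = 1/(-84371) = -1/84371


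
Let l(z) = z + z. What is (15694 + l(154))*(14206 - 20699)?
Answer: -103900986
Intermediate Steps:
l(z) = 2*z
(15694 + l(154))*(14206 - 20699) = (15694 + 2*154)*(14206 - 20699) = (15694 + 308)*(-6493) = 16002*(-6493) = -103900986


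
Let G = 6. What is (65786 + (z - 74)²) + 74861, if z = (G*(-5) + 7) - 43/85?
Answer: 1084865519/7225 ≈ 1.5015e+5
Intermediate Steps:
z = -1998/85 (z = (6*(-5) + 7) - 43/85 = (-30 + 7) - 43*1/85 = -23 - 43/85 = -1998/85 ≈ -23.506)
(65786 + (z - 74)²) + 74861 = (65786 + (-1998/85 - 74)²) + 74861 = (65786 + (-8288/85)²) + 74861 = (65786 + 68690944/7225) + 74861 = 543994794/7225 + 74861 = 1084865519/7225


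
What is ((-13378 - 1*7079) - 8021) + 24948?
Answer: -3530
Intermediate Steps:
((-13378 - 1*7079) - 8021) + 24948 = ((-13378 - 7079) - 8021) + 24948 = (-20457 - 8021) + 24948 = -28478 + 24948 = -3530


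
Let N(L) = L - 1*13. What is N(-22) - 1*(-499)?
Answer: 464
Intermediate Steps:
N(L) = -13 + L (N(L) = L - 13 = -13 + L)
N(-22) - 1*(-499) = (-13 - 22) - 1*(-499) = -35 + 499 = 464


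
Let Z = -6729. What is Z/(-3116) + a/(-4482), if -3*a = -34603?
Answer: -8672407/20948868 ≈ -0.41398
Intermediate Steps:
a = 34603/3 (a = -⅓*(-34603) = 34603/3 ≈ 11534.)
Z/(-3116) + a/(-4482) = -6729/(-3116) + (34603/3)/(-4482) = -6729*(-1/3116) + (34603/3)*(-1/4482) = 6729/3116 - 34603/13446 = -8672407/20948868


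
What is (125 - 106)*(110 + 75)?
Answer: 3515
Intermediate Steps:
(125 - 106)*(110 + 75) = 19*185 = 3515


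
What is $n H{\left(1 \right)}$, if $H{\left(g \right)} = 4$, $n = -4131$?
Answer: $-16524$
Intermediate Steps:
$n H{\left(1 \right)} = \left(-4131\right) 4 = -16524$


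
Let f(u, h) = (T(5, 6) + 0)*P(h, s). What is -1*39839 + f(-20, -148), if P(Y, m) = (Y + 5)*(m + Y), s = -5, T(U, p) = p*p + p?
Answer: 879079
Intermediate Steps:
T(U, p) = p + p**2 (T(U, p) = p**2 + p = p + p**2)
P(Y, m) = (5 + Y)*(Y + m)
f(u, h) = -1050 + 42*h**2 (f(u, h) = (6*(1 + 6) + 0)*(h**2 + 5*h + 5*(-5) + h*(-5)) = (6*7 + 0)*(h**2 + 5*h - 25 - 5*h) = (42 + 0)*(-25 + h**2) = 42*(-25 + h**2) = -1050 + 42*h**2)
-1*39839 + f(-20, -148) = -1*39839 + (-1050 + 42*(-148)**2) = -39839 + (-1050 + 42*21904) = -39839 + (-1050 + 919968) = -39839 + 918918 = 879079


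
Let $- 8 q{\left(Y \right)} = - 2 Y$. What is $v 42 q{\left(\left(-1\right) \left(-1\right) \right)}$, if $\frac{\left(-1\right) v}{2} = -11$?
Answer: $231$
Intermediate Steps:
$q{\left(Y \right)} = \frac{Y}{4}$ ($q{\left(Y \right)} = - \frac{\left(-2\right) Y}{8} = \frac{Y}{4}$)
$v = 22$ ($v = \left(-2\right) \left(-11\right) = 22$)
$v 42 q{\left(\left(-1\right) \left(-1\right) \right)} = 22 \cdot 42 \frac{\left(-1\right) \left(-1\right)}{4} = 924 \cdot \frac{1}{4} \cdot 1 = 924 \cdot \frac{1}{4} = 231$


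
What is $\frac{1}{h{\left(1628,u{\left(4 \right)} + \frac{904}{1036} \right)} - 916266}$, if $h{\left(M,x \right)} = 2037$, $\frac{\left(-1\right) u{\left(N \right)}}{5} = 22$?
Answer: $- \frac{1}{914229} \approx -1.0938 \cdot 10^{-6}$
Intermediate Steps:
$u{\left(N \right)} = -110$ ($u{\left(N \right)} = \left(-5\right) 22 = -110$)
$\frac{1}{h{\left(1628,u{\left(4 \right)} + \frac{904}{1036} \right)} - 916266} = \frac{1}{2037 - 916266} = \frac{1}{-914229} = - \frac{1}{914229}$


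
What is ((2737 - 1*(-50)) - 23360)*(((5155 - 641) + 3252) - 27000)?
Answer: 395701082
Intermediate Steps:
((2737 - 1*(-50)) - 23360)*(((5155 - 641) + 3252) - 27000) = ((2737 + 50) - 23360)*((4514 + 3252) - 27000) = (2787 - 23360)*(7766 - 27000) = -20573*(-19234) = 395701082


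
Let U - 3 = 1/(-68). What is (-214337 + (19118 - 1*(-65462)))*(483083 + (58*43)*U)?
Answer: -2164082444991/34 ≈ -6.3649e+10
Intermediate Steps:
U = 203/68 (U = 3 + 1/(-68) = 3 - 1/68 = 203/68 ≈ 2.9853)
(-214337 + (19118 - 1*(-65462)))*(483083 + (58*43)*U) = (-214337 + (19118 - 1*(-65462)))*(483083 + (58*43)*(203/68)) = (-214337 + (19118 + 65462))*(483083 + 2494*(203/68)) = (-214337 + 84580)*(483083 + 253141/34) = -129757*16677963/34 = -2164082444991/34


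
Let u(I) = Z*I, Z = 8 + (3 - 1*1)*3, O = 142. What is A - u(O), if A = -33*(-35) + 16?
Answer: -817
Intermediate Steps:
Z = 14 (Z = 8 + (3 - 1)*3 = 8 + 2*3 = 8 + 6 = 14)
u(I) = 14*I
A = 1171 (A = 1155 + 16 = 1171)
A - u(O) = 1171 - 14*142 = 1171 - 1*1988 = 1171 - 1988 = -817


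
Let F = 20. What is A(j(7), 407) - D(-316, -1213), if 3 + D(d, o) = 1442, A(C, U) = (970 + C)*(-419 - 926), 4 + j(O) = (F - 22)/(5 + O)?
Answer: -7802909/6 ≈ -1.3005e+6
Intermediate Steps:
j(O) = -4 - 2/(5 + O) (j(O) = -4 + (20 - 22)/(5 + O) = -4 - 2/(5 + O))
A(C, U) = -1304650 - 1345*C (A(C, U) = (970 + C)*(-1345) = -1304650 - 1345*C)
D(d, o) = 1439 (D(d, o) = -3 + 1442 = 1439)
A(j(7), 407) - D(-316, -1213) = (-1304650 - 2690*(-11 - 2*7)/(5 + 7)) - 1*1439 = (-1304650 - 2690*(-11 - 14)/12) - 1439 = (-1304650 - 2690*(-25)/12) - 1439 = (-1304650 - 1345*(-25/6)) - 1439 = (-1304650 + 33625/6) - 1439 = -7794275/6 - 1439 = -7802909/6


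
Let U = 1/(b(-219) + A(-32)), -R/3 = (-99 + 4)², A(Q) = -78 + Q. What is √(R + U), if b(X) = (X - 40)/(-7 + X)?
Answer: I*√16386044676901/24601 ≈ 164.54*I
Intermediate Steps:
b(X) = (-40 + X)/(-7 + X)
R = -27075 (R = -3*(-99 + 4)² = -3*(-95)² = -3*9025 = -27075)
U = -226/24601 (U = 1/((-40 - 219)/(-7 - 219) + (-78 - 32)) = 1/(-259/(-226) - 110) = 1/(-1/226*(-259) - 110) = 1/(259/226 - 110) = 1/(-24601/226) = -226/24601 ≈ -0.0091866)
√(R + U) = √(-27075 - 226/24601) = √(-666072301/24601) = I*√16386044676901/24601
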